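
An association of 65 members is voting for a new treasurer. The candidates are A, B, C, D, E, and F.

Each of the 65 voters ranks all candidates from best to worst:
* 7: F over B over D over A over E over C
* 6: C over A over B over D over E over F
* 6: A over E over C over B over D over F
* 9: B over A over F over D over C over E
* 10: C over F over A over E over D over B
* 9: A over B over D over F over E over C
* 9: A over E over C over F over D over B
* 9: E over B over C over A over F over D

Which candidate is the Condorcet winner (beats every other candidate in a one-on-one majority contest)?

A vs B: 40–25
A vs C: 40–25
A vs D: 58–7
A vs E: 56–9
A vs F: 48–17
A beats every other candidate.

A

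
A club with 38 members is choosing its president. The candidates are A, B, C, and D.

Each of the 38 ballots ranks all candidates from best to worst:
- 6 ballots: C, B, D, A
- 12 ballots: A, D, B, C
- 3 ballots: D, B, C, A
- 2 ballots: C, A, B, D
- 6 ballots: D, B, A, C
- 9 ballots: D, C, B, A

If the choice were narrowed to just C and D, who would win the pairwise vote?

D

C is ranked above D on 8 ballots; D above C on 30.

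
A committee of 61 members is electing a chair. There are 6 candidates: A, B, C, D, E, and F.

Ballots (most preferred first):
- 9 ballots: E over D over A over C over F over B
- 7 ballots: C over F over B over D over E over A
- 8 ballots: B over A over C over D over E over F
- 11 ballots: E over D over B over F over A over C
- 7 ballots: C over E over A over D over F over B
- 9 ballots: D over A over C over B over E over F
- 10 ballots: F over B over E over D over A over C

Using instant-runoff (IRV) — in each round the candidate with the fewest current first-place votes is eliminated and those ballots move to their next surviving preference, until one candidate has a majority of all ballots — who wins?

C

Round 1: A 0, B 8, C 14, D 9, E 20, F 10. A eliminated.
Round 2: B 8, C 14, D 9, E 20, F 10. B eliminated.
Round 3: C 22, D 9, E 20, F 10. D eliminated.
Round 4: C 31, E 20, F 10. C has a majority (≥31).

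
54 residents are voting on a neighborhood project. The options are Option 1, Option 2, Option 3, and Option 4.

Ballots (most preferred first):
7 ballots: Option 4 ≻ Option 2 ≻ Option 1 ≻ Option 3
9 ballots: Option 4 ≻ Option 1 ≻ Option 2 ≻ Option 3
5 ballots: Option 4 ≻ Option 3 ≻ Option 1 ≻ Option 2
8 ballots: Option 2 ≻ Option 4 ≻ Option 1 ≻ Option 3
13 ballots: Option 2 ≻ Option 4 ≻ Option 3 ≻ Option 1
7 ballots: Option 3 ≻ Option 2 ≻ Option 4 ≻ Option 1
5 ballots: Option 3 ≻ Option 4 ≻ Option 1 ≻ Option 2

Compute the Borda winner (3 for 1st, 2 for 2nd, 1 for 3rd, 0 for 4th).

Option 4

Option 1: 7×1 + 9×2 + 5×1 + 8×1 + 13×0 + 7×0 + 5×1 = 43
Option 2: 7×2 + 9×1 + 5×0 + 8×3 + 13×3 + 7×2 + 5×0 = 100
Option 3: 7×0 + 9×0 + 5×2 + 8×0 + 13×1 + 7×3 + 5×3 = 59
Option 4: 7×3 + 9×3 + 5×3 + 8×2 + 13×2 + 7×1 + 5×2 = 122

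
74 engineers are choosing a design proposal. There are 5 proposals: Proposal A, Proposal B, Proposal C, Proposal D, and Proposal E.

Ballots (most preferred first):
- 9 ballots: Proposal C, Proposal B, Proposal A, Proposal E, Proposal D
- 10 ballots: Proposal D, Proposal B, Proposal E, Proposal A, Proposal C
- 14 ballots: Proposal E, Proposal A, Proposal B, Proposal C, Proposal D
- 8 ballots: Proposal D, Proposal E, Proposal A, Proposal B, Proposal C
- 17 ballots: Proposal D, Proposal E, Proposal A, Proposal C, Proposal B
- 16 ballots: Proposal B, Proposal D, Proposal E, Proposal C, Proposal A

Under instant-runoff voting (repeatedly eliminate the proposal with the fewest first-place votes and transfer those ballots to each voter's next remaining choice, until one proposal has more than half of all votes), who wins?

Round 1: Proposal A 0, Proposal B 16, Proposal C 9, Proposal D 35, Proposal E 14. Proposal A eliminated.
Round 2: Proposal B 16, Proposal C 9, Proposal D 35, Proposal E 14. Proposal C eliminated.
Round 3: Proposal B 25, Proposal D 35, Proposal E 14. Proposal E eliminated.
Round 4: Proposal B 39, Proposal D 35. Proposal B has a majority (≥38).

Proposal B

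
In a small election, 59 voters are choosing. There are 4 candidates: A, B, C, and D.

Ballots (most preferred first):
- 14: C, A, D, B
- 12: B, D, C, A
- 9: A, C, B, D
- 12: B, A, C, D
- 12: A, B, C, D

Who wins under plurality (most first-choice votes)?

B

First-place votes: A 21, B 24, C 14, D 0.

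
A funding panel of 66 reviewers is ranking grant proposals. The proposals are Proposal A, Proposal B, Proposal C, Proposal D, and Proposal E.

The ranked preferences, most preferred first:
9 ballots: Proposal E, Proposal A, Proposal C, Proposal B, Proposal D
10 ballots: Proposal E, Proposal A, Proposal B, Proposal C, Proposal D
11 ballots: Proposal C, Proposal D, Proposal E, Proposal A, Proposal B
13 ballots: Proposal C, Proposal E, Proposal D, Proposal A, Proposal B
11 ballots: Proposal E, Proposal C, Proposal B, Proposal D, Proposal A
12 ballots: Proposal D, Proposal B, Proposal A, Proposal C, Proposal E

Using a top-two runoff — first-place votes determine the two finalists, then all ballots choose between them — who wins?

Round 1 first-place votes: Proposal A 0, Proposal B 0, Proposal C 24, Proposal D 12, Proposal E 30. Proposal E and Proposal C advance.
Runoff: Proposal E is ranked above Proposal C on 30 ballots, Proposal C above Proposal E on 36.

Proposal C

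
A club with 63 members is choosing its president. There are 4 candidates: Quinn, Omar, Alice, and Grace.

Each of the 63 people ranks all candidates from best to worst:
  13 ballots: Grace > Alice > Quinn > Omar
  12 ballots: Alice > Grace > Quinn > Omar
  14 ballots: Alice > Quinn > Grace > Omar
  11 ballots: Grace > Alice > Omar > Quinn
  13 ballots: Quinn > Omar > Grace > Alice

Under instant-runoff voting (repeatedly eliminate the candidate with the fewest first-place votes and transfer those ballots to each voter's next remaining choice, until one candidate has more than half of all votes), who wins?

Round 1: Quinn 13, Omar 0, Alice 26, Grace 24. Omar eliminated.
Round 2: Quinn 13, Alice 26, Grace 24. Quinn eliminated.
Round 3: Alice 26, Grace 37. Grace has a majority (≥32).

Grace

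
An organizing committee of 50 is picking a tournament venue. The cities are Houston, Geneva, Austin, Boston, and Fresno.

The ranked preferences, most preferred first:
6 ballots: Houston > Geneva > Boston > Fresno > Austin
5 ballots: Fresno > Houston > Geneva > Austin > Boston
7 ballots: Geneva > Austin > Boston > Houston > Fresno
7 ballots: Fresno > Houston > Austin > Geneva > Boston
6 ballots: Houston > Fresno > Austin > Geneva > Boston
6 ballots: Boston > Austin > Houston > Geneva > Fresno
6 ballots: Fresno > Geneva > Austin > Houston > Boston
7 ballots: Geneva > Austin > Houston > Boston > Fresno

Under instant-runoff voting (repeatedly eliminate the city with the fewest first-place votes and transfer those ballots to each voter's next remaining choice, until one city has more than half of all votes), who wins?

Round 1: Houston 12, Geneva 14, Austin 0, Boston 6, Fresno 18. Austin eliminated.
Round 2: Houston 12, Geneva 14, Boston 6, Fresno 18. Boston eliminated.
Round 3: Houston 18, Geneva 14, Fresno 18. Geneva eliminated.
Round 4: Houston 32, Fresno 18. Houston has a majority (≥26).

Houston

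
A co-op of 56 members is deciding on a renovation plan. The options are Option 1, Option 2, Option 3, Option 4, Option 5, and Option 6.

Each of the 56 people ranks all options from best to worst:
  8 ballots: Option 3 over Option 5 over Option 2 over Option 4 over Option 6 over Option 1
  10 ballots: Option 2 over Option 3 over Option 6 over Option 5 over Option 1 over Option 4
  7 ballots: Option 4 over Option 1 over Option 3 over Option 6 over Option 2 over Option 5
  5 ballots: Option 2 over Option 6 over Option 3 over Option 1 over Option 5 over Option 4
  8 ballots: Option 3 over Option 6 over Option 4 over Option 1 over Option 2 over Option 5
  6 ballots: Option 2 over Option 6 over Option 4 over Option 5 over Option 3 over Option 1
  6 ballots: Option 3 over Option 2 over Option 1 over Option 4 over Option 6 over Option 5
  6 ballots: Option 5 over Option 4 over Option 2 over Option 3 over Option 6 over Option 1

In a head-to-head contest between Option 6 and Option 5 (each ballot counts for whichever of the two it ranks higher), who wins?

Option 6

Option 6 is ranked above Option 5 on 42 ballots; Option 5 above Option 6 on 14.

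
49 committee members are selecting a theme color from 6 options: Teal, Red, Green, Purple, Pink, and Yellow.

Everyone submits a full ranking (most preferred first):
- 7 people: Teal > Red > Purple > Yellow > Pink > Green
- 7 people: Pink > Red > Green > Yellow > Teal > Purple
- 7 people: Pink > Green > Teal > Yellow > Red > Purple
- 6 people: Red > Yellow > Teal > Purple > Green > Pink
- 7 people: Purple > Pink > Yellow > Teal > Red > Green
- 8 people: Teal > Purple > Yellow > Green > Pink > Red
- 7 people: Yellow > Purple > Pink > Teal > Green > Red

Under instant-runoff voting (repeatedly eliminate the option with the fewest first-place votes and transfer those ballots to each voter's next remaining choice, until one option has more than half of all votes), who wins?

Pink

Round 1: Teal 15, Red 6, Green 0, Purple 7, Pink 14, Yellow 7. Green eliminated.
Round 2: Teal 15, Red 6, Purple 7, Pink 14, Yellow 7. Red eliminated.
Round 3: Teal 15, Purple 7, Pink 14, Yellow 13. Purple eliminated.
Round 4: Teal 15, Pink 21, Yellow 13. Yellow eliminated.
Round 5: Teal 21, Pink 28. Pink has a majority (≥25).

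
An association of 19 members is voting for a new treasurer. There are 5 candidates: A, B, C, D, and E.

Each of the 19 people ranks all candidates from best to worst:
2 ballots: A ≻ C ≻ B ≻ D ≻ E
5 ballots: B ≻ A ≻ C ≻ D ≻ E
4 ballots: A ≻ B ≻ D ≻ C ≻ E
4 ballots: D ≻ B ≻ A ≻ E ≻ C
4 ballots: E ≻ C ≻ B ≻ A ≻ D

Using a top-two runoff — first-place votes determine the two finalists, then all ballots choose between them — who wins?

Round 1 first-place votes: A 6, B 5, C 0, D 4, E 4. A and B advance.
Runoff: A is ranked above B on 6 ballots, B above A on 13.

B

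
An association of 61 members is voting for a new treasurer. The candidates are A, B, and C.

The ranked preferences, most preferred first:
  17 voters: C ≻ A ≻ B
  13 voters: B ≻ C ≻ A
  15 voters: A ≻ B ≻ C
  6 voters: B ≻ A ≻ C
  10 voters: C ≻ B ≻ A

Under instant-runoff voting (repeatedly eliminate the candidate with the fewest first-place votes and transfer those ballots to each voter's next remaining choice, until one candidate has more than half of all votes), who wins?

Round 1: A 15, B 19, C 27. A eliminated.
Round 2: B 34, C 27. B has a majority (≥31).

B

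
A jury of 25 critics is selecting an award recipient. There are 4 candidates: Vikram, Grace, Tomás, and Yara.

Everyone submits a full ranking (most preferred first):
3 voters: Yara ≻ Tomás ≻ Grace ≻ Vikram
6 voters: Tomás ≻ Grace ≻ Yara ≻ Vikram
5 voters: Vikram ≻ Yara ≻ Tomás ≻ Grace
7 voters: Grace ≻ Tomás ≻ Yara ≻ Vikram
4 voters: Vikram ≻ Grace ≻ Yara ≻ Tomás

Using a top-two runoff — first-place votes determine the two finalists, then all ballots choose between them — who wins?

Grace

Round 1 first-place votes: Vikram 9, Grace 7, Tomás 6, Yara 3. Vikram and Grace advance.
Runoff: Vikram is ranked above Grace on 9 ballots, Grace above Vikram on 16.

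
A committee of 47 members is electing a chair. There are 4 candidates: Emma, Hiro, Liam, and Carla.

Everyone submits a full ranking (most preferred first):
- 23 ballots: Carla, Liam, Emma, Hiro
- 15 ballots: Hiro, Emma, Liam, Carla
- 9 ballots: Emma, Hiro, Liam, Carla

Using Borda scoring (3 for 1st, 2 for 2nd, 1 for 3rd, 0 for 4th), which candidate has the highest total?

Emma: 23×1 + 15×2 + 9×3 = 80
Hiro: 23×0 + 15×3 + 9×2 = 63
Liam: 23×2 + 15×1 + 9×1 = 70
Carla: 23×3 + 15×0 + 9×0 = 69

Emma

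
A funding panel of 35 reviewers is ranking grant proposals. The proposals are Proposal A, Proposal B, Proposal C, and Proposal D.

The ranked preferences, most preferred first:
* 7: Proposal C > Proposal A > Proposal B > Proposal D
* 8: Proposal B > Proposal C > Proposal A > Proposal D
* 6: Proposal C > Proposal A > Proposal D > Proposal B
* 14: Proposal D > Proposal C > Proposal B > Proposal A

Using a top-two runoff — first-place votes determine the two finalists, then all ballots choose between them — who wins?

Round 1 first-place votes: Proposal A 0, Proposal B 8, Proposal C 13, Proposal D 14. Proposal D and Proposal C advance.
Runoff: Proposal D is ranked above Proposal C on 14 ballots, Proposal C above Proposal D on 21.

Proposal C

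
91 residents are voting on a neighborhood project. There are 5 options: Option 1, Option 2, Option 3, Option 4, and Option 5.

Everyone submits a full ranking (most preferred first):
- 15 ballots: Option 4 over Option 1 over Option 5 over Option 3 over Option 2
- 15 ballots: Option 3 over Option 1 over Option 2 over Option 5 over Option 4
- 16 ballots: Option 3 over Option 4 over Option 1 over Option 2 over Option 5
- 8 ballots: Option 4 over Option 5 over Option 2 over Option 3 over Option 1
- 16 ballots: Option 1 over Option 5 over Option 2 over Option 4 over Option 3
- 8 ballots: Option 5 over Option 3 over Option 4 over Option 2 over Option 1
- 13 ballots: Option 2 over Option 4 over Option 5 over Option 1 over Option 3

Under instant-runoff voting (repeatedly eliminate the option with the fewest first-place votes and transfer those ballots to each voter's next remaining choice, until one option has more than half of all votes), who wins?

Option 4

Round 1: Option 1 16, Option 2 13, Option 3 31, Option 4 23, Option 5 8. Option 5 eliminated.
Round 2: Option 1 16, Option 2 13, Option 3 39, Option 4 23. Option 2 eliminated.
Round 3: Option 1 16, Option 3 39, Option 4 36. Option 1 eliminated.
Round 4: Option 3 39, Option 4 52. Option 4 has a majority (≥46).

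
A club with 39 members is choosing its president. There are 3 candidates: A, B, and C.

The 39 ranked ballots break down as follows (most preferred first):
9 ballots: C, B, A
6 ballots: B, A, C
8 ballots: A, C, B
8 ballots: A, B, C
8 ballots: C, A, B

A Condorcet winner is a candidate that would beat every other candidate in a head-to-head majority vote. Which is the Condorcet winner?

A

A vs B: 24–15
A vs C: 22–17
A beats every other candidate.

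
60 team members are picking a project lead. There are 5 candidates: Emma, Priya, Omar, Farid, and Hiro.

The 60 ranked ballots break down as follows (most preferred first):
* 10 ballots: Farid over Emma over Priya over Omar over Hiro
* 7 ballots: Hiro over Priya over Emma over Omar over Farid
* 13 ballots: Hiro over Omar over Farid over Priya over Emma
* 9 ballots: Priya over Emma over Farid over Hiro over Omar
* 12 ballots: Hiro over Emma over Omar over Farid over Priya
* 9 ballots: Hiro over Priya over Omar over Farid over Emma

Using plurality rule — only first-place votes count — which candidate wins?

First-place votes: Emma 0, Priya 9, Omar 0, Farid 10, Hiro 41.

Hiro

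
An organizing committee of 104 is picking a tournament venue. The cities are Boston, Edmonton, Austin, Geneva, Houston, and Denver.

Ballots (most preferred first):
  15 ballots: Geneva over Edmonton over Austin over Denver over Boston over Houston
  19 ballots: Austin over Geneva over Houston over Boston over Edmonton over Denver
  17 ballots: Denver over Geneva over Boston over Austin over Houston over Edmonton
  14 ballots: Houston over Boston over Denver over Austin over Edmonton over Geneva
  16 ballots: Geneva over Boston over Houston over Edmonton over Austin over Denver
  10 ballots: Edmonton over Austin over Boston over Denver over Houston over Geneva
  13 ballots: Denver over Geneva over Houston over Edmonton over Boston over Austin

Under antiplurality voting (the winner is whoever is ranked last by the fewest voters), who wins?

Boston

Last-place votes: Boston 0, Edmonton 17, Austin 13, Geneva 24, Houston 15, Denver 35.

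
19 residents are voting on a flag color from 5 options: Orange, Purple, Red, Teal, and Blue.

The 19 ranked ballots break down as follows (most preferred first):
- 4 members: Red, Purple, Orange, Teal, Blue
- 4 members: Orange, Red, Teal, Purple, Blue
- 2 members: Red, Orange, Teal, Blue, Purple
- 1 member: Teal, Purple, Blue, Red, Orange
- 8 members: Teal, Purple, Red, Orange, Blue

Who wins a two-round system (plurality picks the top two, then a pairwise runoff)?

Red

Round 1 first-place votes: Orange 4, Purple 0, Red 6, Teal 9, Blue 0. Teal and Red advance.
Runoff: Teal is ranked above Red on 9 ballots, Red above Teal on 10.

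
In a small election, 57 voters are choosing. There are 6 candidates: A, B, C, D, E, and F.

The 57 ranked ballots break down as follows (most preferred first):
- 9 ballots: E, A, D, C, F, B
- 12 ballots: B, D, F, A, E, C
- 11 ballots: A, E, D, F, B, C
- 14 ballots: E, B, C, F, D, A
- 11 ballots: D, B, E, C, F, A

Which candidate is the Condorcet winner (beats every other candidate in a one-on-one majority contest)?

E

E vs A: 34–23
E vs B: 34–23
E vs C: 57–0
E vs D: 34–23
E vs F: 45–12
E beats every other candidate.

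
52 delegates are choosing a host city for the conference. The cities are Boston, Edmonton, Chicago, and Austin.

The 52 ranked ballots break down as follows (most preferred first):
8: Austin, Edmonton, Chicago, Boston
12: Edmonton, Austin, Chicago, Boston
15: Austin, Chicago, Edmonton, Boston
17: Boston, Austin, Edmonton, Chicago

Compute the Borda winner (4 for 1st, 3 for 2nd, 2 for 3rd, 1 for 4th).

Austin

Boston: 8×1 + 12×1 + 15×1 + 17×4 = 103
Edmonton: 8×3 + 12×4 + 15×2 + 17×2 = 136
Chicago: 8×2 + 12×2 + 15×3 + 17×1 = 102
Austin: 8×4 + 12×3 + 15×4 + 17×3 = 179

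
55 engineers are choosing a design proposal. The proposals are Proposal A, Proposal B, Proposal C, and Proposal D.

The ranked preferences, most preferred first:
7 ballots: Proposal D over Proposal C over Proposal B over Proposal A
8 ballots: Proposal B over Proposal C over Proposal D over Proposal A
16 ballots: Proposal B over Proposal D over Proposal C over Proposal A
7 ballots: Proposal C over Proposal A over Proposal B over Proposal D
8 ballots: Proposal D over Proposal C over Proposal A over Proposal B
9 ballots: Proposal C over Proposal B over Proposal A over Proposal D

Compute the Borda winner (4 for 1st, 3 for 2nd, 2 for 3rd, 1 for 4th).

Proposal A: 7×1 + 8×1 + 16×1 + 7×3 + 8×2 + 9×2 = 86
Proposal B: 7×2 + 8×4 + 16×4 + 7×2 + 8×1 + 9×3 = 159
Proposal C: 7×3 + 8×3 + 16×2 + 7×4 + 8×3 + 9×4 = 165
Proposal D: 7×4 + 8×2 + 16×3 + 7×1 + 8×4 + 9×1 = 140

Proposal C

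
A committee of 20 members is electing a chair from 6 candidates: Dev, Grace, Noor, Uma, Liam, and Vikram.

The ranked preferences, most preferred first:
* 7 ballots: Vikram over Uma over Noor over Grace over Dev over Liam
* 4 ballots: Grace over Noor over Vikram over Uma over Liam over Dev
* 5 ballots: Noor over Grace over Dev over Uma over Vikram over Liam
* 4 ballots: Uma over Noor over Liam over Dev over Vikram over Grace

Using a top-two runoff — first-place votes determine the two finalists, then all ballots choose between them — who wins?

Round 1 first-place votes: Dev 0, Grace 4, Noor 5, Uma 4, Liam 0, Vikram 7. Vikram and Noor advance.
Runoff: Vikram is ranked above Noor on 7 ballots, Noor above Vikram on 13.

Noor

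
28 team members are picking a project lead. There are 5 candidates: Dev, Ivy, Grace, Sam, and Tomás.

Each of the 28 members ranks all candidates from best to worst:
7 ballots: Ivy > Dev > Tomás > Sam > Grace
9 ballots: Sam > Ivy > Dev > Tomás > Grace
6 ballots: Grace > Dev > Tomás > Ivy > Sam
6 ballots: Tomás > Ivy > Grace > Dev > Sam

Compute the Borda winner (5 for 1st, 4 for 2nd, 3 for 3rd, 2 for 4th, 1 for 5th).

Dev: 7×4 + 9×3 + 6×4 + 6×2 = 91
Ivy: 7×5 + 9×4 + 6×2 + 6×4 = 107
Grace: 7×1 + 9×1 + 6×5 + 6×3 = 64
Sam: 7×2 + 9×5 + 6×1 + 6×1 = 71
Tomás: 7×3 + 9×2 + 6×3 + 6×5 = 87

Ivy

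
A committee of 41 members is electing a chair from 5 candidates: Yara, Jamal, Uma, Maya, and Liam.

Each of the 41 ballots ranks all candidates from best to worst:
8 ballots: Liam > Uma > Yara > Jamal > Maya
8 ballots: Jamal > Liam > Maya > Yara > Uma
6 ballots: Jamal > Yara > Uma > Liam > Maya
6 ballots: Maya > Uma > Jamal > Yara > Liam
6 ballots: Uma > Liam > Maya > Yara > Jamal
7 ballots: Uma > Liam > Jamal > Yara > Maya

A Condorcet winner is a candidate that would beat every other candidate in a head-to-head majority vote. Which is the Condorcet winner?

Uma vs Yara: 27–14
Uma vs Jamal: 27–14
Uma vs Maya: 27–14
Uma vs Liam: 25–16
Uma beats every other candidate.

Uma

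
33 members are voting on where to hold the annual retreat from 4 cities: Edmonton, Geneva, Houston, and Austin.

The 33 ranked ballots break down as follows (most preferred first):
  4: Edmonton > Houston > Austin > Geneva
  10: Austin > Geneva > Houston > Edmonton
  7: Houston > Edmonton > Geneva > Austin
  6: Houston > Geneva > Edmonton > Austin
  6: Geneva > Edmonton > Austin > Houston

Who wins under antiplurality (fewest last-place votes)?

Geneva

Last-place votes: Edmonton 10, Geneva 4, Houston 6, Austin 13.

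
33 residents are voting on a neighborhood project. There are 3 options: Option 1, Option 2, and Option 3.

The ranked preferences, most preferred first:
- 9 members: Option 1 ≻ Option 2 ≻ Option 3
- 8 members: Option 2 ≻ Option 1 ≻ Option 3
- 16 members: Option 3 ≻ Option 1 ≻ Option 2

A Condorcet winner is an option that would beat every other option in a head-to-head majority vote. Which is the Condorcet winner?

Option 1

Option 1 vs Option 2: 25–8
Option 1 vs Option 3: 17–16
Option 1 beats every other option.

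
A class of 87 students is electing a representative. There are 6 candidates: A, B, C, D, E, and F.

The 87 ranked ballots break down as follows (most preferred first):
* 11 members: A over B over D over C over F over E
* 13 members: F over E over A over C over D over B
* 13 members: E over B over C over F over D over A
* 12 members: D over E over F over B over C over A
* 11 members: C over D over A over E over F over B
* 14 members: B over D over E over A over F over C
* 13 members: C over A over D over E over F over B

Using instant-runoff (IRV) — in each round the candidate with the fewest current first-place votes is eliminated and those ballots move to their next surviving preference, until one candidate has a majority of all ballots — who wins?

Round 1: A 11, B 14, C 24, D 12, E 13, F 13. A eliminated.
Round 2: B 25, C 24, D 12, E 13, F 13. D eliminated.
Round 3: B 25, C 24, E 25, F 13. F eliminated.
Round 4: B 25, C 24, E 38. C eliminated.
Round 5: B 25, E 62. E has a majority (≥44).

E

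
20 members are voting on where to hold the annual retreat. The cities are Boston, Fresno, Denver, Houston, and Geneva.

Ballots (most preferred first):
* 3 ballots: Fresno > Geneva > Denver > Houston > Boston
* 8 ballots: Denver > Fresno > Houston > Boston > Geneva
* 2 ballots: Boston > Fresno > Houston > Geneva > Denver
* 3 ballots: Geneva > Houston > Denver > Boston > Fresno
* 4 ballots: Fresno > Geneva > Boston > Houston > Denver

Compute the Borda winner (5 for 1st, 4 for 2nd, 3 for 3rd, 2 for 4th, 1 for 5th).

Fresno

Boston: 3×1 + 8×2 + 2×5 + 3×2 + 4×3 = 47
Fresno: 3×5 + 8×4 + 2×4 + 3×1 + 4×5 = 78
Denver: 3×3 + 8×5 + 2×1 + 3×3 + 4×1 = 64
Houston: 3×2 + 8×3 + 2×3 + 3×4 + 4×2 = 56
Geneva: 3×4 + 8×1 + 2×2 + 3×5 + 4×4 = 55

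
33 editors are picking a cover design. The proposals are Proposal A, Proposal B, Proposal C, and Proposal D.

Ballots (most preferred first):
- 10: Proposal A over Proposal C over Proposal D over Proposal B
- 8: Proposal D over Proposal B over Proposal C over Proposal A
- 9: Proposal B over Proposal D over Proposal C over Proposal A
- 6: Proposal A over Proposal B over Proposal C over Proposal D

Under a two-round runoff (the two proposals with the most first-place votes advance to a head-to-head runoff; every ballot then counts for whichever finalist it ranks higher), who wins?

Proposal B

Round 1 first-place votes: Proposal A 16, Proposal B 9, Proposal C 0, Proposal D 8. Proposal A and Proposal B advance.
Runoff: Proposal A is ranked above Proposal B on 16 ballots, Proposal B above Proposal A on 17.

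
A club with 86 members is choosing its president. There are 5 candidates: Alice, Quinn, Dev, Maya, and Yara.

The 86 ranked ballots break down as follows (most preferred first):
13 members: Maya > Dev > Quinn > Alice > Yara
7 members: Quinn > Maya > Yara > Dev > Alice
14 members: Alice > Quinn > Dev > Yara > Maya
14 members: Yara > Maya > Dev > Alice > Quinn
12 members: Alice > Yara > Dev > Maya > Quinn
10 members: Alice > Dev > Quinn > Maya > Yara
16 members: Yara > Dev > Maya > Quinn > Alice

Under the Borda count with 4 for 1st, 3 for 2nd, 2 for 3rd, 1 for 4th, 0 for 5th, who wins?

Dev

Alice: 13×1 + 7×0 + 14×4 + 14×1 + 12×4 + 10×4 + 16×0 = 171
Quinn: 13×2 + 7×4 + 14×3 + 14×0 + 12×0 + 10×2 + 16×1 = 132
Dev: 13×3 + 7×1 + 14×2 + 14×2 + 12×2 + 10×3 + 16×3 = 204
Maya: 13×4 + 7×3 + 14×0 + 14×3 + 12×1 + 10×1 + 16×2 = 169
Yara: 13×0 + 7×2 + 14×1 + 14×4 + 12×3 + 10×0 + 16×4 = 184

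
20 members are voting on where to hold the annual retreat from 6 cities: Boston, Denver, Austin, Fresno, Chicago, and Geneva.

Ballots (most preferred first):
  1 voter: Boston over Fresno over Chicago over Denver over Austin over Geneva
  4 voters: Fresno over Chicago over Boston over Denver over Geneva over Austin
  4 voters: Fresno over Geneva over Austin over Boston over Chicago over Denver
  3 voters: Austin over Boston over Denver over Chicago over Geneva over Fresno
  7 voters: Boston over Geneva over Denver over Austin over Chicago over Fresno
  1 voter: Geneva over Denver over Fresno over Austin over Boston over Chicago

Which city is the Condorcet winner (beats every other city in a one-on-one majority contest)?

Boston vs Denver: 19–1
Boston vs Austin: 12–8
Boston vs Fresno: 11–9
Boston vs Chicago: 16–4
Boston vs Geneva: 15–5
Boston beats every other city.

Boston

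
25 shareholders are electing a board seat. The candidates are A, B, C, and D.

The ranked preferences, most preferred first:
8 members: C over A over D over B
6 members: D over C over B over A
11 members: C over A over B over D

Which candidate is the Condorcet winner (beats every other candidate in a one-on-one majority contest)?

C

C vs A: 25–0
C vs B: 25–0
C vs D: 19–6
C beats every other candidate.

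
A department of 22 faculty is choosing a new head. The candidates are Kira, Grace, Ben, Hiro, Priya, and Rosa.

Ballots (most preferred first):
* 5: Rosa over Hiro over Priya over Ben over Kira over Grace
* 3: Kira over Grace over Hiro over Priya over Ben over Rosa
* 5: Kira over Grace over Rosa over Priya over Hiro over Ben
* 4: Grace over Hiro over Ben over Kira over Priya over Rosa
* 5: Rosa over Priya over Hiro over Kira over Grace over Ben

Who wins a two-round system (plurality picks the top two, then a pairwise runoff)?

Kira

Round 1 first-place votes: Kira 8, Grace 4, Ben 0, Hiro 0, Priya 0, Rosa 10. Rosa and Kira advance.
Runoff: Rosa is ranked above Kira on 10 ballots, Kira above Rosa on 12.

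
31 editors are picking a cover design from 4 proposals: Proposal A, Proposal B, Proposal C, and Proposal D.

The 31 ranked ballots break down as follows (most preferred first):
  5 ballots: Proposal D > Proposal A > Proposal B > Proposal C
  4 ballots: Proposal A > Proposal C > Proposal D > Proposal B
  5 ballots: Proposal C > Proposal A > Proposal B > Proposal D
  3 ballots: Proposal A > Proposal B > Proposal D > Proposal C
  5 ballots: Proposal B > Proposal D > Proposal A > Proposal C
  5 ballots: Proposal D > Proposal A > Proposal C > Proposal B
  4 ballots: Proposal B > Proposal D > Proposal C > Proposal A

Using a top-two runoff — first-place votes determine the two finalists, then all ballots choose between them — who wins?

Round 1 first-place votes: Proposal A 7, Proposal B 9, Proposal C 5, Proposal D 10. Proposal D and Proposal B advance.
Runoff: Proposal D is ranked above Proposal B on 14 ballots, Proposal B above Proposal D on 17.

Proposal B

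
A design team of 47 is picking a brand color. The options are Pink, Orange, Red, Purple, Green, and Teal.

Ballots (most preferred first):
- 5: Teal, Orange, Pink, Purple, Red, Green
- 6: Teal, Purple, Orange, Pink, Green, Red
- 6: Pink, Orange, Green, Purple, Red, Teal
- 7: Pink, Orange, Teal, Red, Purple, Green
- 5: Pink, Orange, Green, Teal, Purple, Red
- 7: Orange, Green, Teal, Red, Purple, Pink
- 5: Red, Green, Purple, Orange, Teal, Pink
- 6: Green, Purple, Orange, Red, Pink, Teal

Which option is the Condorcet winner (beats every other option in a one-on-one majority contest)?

Orange

Orange vs Pink: 29–18
Orange vs Red: 42–5
Orange vs Purple: 30–17
Orange vs Green: 36–11
Orange vs Teal: 36–11
Orange beats every other option.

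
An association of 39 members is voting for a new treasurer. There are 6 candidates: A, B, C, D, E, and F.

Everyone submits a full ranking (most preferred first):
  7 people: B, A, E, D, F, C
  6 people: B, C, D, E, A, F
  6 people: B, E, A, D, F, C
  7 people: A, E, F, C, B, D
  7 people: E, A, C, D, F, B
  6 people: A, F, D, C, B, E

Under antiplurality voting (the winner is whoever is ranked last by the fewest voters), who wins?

A

Last-place votes: A 0, B 7, C 13, D 7, E 6, F 6.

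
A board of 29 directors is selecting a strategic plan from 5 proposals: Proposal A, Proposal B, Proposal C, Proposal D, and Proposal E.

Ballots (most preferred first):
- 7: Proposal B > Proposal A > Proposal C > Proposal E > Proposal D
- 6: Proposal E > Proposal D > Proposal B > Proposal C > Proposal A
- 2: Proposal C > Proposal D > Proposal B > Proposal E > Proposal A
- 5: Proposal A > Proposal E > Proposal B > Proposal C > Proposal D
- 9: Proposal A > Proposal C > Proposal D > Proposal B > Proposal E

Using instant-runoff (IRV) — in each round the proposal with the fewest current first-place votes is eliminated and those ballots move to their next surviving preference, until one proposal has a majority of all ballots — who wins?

Proposal B

Round 1: Proposal A 14, Proposal B 7, Proposal C 2, Proposal D 0, Proposal E 6. Proposal D eliminated.
Round 2: Proposal A 14, Proposal B 7, Proposal C 2, Proposal E 6. Proposal C eliminated.
Round 3: Proposal A 14, Proposal B 9, Proposal E 6. Proposal E eliminated.
Round 4: Proposal A 14, Proposal B 15. Proposal B has a majority (≥15).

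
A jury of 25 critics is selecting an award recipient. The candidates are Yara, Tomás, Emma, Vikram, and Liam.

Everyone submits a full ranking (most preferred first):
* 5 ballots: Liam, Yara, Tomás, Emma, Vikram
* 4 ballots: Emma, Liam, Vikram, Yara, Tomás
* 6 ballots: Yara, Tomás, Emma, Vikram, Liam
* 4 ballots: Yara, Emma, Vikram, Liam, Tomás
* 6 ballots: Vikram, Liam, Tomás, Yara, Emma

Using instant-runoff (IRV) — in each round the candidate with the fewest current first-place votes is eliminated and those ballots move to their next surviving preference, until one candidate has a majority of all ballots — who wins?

Liam

Round 1: Yara 10, Tomás 0, Emma 4, Vikram 6, Liam 5. Tomás eliminated.
Round 2: Yara 10, Emma 4, Vikram 6, Liam 5. Emma eliminated.
Round 3: Yara 10, Vikram 6, Liam 9. Vikram eliminated.
Round 4: Yara 10, Liam 15. Liam has a majority (≥13).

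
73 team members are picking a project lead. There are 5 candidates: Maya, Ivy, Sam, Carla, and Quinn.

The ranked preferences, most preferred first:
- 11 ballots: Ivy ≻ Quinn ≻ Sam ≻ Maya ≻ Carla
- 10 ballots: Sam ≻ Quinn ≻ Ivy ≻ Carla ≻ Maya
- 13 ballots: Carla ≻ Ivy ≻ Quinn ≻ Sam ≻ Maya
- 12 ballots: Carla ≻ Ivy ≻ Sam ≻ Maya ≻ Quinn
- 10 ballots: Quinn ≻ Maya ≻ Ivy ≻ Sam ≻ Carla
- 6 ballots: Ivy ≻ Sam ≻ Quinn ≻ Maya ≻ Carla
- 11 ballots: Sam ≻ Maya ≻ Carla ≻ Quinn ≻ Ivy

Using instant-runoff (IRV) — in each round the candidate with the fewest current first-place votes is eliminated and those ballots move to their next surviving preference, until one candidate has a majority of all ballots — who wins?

Ivy

Round 1: Maya 0, Ivy 17, Sam 21, Carla 25, Quinn 10. Maya eliminated.
Round 2: Ivy 17, Sam 21, Carla 25, Quinn 10. Quinn eliminated.
Round 3: Ivy 27, Sam 21, Carla 25. Sam eliminated.
Round 4: Ivy 37, Carla 36. Ivy has a majority (≥37).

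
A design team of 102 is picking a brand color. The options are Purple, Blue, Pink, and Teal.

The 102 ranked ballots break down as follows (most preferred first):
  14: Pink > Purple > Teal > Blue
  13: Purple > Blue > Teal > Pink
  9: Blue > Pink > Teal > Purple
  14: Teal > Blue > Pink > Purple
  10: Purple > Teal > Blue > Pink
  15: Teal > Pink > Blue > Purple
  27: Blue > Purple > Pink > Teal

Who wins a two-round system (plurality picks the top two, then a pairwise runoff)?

Teal

Round 1 first-place votes: Purple 23, Blue 36, Pink 14, Teal 29. Blue and Teal advance.
Runoff: Blue is ranked above Teal on 49 ballots, Teal above Blue on 53.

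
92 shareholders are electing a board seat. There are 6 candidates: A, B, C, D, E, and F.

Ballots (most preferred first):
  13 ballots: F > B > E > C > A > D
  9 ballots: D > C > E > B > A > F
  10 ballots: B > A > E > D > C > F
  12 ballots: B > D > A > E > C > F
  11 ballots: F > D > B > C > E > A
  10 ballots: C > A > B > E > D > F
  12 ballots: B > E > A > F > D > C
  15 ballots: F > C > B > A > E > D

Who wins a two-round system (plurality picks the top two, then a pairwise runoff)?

B

Round 1 first-place votes: A 0, B 34, C 10, D 9, E 0, F 39. F and B advance.
Runoff: F is ranked above B on 39 ballots, B above F on 53.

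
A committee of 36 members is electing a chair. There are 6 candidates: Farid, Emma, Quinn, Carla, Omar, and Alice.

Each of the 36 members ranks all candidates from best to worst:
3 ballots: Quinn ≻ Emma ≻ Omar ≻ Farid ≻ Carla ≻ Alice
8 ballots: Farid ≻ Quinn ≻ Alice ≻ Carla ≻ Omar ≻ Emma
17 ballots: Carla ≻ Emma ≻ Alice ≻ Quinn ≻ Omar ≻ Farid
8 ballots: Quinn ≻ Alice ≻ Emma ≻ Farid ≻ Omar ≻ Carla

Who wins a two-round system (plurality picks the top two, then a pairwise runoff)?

Quinn

Round 1 first-place votes: Farid 8, Emma 0, Quinn 11, Carla 17, Omar 0, Alice 0. Carla and Quinn advance.
Runoff: Carla is ranked above Quinn on 17 ballots, Quinn above Carla on 19.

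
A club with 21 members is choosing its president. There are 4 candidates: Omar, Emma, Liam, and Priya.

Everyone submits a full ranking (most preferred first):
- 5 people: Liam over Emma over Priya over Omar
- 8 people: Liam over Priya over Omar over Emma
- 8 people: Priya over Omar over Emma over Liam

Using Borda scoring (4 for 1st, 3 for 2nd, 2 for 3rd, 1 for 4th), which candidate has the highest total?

Priya

Omar: 5×1 + 8×2 + 8×3 = 45
Emma: 5×3 + 8×1 + 8×2 = 39
Liam: 5×4 + 8×4 + 8×1 = 60
Priya: 5×2 + 8×3 + 8×4 = 66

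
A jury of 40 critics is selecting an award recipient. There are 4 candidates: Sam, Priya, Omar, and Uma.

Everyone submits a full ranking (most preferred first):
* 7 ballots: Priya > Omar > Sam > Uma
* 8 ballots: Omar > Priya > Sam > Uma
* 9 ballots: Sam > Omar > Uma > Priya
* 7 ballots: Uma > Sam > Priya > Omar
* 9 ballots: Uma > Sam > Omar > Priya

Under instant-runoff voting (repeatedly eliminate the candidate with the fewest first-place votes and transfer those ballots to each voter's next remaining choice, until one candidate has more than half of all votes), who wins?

Round 1: Sam 9, Priya 7, Omar 8, Uma 16. Priya eliminated.
Round 2: Sam 9, Omar 15, Uma 16. Sam eliminated.
Round 3: Omar 24, Uma 16. Omar has a majority (≥21).

Omar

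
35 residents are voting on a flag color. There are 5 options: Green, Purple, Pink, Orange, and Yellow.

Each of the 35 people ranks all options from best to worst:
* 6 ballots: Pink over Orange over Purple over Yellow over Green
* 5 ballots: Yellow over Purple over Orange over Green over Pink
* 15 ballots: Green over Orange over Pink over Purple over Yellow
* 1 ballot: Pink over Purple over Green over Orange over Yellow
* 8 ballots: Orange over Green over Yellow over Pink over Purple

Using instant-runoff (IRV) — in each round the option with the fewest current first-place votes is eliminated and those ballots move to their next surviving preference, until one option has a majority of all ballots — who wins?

Orange

Round 1: Green 15, Purple 0, Pink 7, Orange 8, Yellow 5. Purple eliminated.
Round 2: Green 15, Pink 7, Orange 8, Yellow 5. Yellow eliminated.
Round 3: Green 15, Pink 7, Orange 13. Pink eliminated.
Round 4: Green 16, Orange 19. Orange has a majority (≥18).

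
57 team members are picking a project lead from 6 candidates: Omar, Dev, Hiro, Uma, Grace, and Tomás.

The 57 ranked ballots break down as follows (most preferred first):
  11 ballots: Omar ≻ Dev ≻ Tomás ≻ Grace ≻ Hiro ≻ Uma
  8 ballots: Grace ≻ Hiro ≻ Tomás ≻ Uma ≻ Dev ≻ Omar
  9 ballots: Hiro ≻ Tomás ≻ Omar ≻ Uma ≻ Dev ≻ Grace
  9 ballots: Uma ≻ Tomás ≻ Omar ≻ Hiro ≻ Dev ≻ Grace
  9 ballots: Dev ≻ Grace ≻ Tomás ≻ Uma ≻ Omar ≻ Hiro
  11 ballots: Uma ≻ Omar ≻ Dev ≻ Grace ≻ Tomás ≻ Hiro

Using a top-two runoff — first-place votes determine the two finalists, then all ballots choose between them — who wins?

Uma

Round 1 first-place votes: Omar 11, Dev 9, Hiro 9, Uma 20, Grace 8, Tomás 0. Uma and Omar advance.
Runoff: Uma is ranked above Omar on 37 ballots, Omar above Uma on 20.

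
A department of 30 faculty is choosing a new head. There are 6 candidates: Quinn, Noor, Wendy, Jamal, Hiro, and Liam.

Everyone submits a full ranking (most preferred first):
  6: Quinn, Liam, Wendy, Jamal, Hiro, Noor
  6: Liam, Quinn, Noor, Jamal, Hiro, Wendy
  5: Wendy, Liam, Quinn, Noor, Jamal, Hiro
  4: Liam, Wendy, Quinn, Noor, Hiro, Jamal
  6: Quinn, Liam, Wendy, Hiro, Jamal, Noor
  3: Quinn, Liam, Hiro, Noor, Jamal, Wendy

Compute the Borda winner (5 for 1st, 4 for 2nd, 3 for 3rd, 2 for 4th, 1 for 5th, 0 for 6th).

Quinn: 6×5 + 6×4 + 5×3 + 4×3 + 6×5 + 3×5 = 126
Noor: 6×0 + 6×3 + 5×2 + 4×2 + 6×0 + 3×2 = 42
Wendy: 6×3 + 6×0 + 5×5 + 4×4 + 6×3 + 3×0 = 77
Jamal: 6×2 + 6×2 + 5×1 + 4×0 + 6×1 + 3×1 = 38
Hiro: 6×1 + 6×1 + 5×0 + 4×1 + 6×2 + 3×3 = 37
Liam: 6×4 + 6×5 + 5×4 + 4×5 + 6×4 + 3×4 = 130

Liam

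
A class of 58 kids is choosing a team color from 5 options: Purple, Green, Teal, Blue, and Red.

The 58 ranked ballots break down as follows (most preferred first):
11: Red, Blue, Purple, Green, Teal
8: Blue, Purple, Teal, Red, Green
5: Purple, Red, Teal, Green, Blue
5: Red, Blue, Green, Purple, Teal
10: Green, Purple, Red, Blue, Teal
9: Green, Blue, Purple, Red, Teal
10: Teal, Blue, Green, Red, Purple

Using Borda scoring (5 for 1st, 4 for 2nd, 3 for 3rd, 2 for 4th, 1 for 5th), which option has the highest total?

Blue

Purple: 11×3 + 8×4 + 5×5 + 5×2 + 10×4 + 9×3 + 10×1 = 177
Green: 11×2 + 8×1 + 5×2 + 5×3 + 10×5 + 9×5 + 10×3 = 180
Teal: 11×1 + 8×3 + 5×3 + 5×1 + 10×1 + 9×1 + 10×5 = 124
Blue: 11×4 + 8×5 + 5×1 + 5×4 + 10×2 + 9×4 + 10×4 = 205
Red: 11×5 + 8×2 + 5×4 + 5×5 + 10×3 + 9×2 + 10×2 = 184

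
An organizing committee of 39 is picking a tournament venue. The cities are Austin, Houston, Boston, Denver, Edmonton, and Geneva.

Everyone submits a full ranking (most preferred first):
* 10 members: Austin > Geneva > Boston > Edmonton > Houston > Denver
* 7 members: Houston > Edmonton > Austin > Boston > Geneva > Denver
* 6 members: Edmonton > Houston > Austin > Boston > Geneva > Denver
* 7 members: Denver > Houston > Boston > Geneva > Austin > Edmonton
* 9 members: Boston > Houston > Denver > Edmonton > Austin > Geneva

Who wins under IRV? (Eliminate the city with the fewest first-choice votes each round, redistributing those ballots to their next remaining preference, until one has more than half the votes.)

Houston

Round 1: Austin 10, Houston 7, Boston 9, Denver 7, Edmonton 6, Geneva 0. Geneva eliminated.
Round 2: Austin 10, Houston 7, Boston 9, Denver 7, Edmonton 6. Edmonton eliminated.
Round 3: Austin 10, Houston 13, Boston 9, Denver 7. Denver eliminated.
Round 4: Austin 10, Houston 20, Boston 9. Houston has a majority (≥20).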